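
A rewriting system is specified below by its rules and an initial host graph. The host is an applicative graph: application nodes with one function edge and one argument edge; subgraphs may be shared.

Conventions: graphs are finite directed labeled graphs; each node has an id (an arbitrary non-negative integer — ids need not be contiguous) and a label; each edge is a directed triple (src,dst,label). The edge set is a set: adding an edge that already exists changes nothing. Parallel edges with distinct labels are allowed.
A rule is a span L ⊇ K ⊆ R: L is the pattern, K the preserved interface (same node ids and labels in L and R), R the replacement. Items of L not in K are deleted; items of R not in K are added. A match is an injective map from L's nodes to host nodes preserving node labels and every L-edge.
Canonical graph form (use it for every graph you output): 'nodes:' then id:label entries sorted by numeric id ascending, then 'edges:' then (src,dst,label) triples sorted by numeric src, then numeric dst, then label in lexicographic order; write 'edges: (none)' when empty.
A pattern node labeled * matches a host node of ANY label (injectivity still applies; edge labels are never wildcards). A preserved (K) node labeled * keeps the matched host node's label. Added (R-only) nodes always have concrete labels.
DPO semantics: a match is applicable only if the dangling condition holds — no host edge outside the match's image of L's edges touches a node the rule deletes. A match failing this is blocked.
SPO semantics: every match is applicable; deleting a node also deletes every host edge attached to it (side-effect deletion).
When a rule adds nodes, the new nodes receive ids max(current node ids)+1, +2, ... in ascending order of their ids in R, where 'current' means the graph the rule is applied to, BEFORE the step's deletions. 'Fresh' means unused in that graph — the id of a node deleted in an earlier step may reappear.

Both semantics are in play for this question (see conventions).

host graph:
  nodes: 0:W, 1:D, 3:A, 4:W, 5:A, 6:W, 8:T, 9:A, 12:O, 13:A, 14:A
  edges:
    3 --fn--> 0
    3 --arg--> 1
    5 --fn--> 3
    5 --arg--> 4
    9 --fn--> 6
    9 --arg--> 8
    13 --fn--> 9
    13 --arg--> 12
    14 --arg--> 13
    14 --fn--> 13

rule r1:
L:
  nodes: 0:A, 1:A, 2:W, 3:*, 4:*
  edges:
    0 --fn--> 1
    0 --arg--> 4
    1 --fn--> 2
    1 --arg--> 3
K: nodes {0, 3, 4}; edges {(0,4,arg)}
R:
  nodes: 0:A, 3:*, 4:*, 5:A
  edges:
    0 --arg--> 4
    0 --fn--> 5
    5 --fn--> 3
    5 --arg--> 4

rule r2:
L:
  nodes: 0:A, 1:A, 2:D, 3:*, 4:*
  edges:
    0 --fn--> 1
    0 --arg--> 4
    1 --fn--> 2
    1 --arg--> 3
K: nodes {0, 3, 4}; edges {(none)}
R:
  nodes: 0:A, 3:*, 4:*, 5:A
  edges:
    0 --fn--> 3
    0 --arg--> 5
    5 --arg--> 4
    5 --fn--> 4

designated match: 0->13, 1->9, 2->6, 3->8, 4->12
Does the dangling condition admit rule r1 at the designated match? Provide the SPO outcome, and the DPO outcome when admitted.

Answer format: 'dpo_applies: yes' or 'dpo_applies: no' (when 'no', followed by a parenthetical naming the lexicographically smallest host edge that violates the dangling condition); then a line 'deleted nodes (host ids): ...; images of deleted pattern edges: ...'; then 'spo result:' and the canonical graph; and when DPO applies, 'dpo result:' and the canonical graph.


dpo_applies: yes
deleted nodes (host ids): 6, 9; images of deleted pattern edges: (9,6,fn); (9,8,arg); (13,9,fn)
spo result:
nodes: 0:W, 1:D, 3:A, 4:W, 5:A, 8:T, 12:O, 13:A, 14:A, 15:A
edges: (3,0,fn); (3,1,arg); (5,3,fn); (5,4,arg); (13,12,arg); (13,15,fn); (14,13,arg); (14,13,fn); (15,8,fn); (15,12,arg)
dpo result:
nodes: 0:W, 1:D, 3:A, 4:W, 5:A, 8:T, 12:O, 13:A, 14:A, 15:A
edges: (3,0,fn); (3,1,arg); (5,3,fn); (5,4,arg); (13,12,arg); (13,15,fn); (14,13,arg); (14,13,fn); (15,8,fn); (15,12,arg)


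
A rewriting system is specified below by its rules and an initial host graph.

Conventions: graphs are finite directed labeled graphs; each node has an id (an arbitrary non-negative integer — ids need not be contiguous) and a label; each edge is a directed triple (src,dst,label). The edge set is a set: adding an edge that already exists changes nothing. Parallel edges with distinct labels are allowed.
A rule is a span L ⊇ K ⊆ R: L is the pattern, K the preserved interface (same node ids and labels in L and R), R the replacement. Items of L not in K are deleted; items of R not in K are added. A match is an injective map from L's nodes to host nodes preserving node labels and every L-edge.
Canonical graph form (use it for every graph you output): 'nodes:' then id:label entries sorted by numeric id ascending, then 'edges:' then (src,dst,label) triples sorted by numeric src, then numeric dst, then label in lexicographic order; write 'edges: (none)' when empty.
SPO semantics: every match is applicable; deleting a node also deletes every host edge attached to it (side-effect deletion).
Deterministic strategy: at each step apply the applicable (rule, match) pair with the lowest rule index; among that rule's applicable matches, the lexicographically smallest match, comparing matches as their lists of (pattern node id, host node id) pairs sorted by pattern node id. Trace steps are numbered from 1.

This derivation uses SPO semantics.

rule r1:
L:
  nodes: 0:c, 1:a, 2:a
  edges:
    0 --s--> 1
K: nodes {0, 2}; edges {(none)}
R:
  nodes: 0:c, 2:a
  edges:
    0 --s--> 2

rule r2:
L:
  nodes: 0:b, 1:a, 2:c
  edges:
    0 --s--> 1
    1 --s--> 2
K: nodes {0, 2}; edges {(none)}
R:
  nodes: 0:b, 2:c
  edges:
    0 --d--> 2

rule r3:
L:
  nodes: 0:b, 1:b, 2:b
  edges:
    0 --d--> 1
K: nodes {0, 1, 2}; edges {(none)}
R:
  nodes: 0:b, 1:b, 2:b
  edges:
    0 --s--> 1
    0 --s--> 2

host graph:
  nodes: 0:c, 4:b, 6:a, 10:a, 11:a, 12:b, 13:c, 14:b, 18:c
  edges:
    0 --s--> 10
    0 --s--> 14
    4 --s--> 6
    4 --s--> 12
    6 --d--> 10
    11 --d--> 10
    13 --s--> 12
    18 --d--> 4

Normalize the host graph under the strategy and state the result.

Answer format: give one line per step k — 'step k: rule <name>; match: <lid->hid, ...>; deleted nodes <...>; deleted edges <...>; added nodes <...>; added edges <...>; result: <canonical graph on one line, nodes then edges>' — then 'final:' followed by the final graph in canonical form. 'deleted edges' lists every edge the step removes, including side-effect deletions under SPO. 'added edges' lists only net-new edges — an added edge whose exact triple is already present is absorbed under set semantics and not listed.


step 1: rule r1; match: 0->0, 1->10, 2->6; deleted nodes 10; deleted edges (0,10,s); (6,10,d); (11,10,d); added nodes (none); added edges (0,6,s); result: nodes: 0:c, 4:b, 6:a, 11:a, 12:b, 13:c, 14:b, 18:c edges: (0,6,s); (0,14,s); (4,6,s); (4,12,s); (13,12,s); (18,4,d)
step 2: rule r1; match: 0->0, 1->6, 2->11; deleted nodes 6; deleted edges (0,6,s); (4,6,s); added nodes (none); added edges (0,11,s); result: nodes: 0:c, 4:b, 11:a, 12:b, 13:c, 14:b, 18:c edges: (0,11,s); (0,14,s); (4,12,s); (13,12,s); (18,4,d)
final:
nodes: 0:c, 4:b, 11:a, 12:b, 13:c, 14:b, 18:c
edges: (0,11,s); (0,14,s); (4,12,s); (13,12,s); (18,4,d)


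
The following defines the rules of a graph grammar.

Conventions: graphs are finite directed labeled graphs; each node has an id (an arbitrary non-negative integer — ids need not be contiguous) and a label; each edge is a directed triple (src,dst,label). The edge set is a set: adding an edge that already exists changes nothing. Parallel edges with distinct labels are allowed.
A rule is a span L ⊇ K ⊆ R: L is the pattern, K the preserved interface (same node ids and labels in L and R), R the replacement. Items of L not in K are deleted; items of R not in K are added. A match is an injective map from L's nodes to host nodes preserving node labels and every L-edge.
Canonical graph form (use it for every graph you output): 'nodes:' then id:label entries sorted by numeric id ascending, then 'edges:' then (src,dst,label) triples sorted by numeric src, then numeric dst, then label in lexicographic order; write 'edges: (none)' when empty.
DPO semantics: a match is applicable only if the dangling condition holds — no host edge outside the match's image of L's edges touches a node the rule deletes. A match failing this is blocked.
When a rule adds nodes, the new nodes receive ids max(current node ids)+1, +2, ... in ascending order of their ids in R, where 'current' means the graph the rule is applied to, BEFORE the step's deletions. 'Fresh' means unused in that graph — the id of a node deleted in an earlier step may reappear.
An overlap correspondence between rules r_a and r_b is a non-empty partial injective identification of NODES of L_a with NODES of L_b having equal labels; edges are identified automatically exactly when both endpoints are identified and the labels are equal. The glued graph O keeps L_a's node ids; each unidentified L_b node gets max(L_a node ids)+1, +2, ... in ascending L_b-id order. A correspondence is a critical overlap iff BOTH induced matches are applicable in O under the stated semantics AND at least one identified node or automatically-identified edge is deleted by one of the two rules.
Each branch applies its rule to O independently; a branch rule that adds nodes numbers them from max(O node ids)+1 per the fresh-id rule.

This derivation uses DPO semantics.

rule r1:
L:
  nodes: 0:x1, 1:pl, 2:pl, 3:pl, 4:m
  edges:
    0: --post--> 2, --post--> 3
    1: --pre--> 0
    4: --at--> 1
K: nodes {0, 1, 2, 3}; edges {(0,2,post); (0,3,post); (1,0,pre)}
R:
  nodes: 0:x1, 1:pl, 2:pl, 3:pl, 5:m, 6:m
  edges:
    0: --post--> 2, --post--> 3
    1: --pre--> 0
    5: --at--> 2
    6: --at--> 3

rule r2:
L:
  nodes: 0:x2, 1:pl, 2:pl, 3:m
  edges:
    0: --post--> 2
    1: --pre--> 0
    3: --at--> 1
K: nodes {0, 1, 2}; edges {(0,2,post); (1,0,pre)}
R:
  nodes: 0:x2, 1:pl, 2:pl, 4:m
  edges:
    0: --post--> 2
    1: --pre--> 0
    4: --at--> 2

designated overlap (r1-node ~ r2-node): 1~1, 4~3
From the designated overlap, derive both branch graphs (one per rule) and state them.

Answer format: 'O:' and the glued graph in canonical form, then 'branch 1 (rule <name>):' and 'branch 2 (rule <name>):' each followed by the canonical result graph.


O:
nodes: 0:x1, 1:pl, 2:pl, 3:pl, 4:m, 5:x2, 6:pl
edges: (0,2,post); (0,3,post); (1,0,pre); (1,5,pre); (4,1,at); (5,6,post)
branch 1 (rule r1):
nodes: 0:x1, 1:pl, 2:pl, 3:pl, 5:x2, 6:pl, 7:m, 8:m
edges: (0,2,post); (0,3,post); (1,0,pre); (1,5,pre); (5,6,post); (7,2,at); (8,3,at)
branch 2 (rule r2):
nodes: 0:x1, 1:pl, 2:pl, 3:pl, 5:x2, 6:pl, 7:m
edges: (0,2,post); (0,3,post); (1,0,pre); (1,5,pre); (5,6,post); (7,6,at)


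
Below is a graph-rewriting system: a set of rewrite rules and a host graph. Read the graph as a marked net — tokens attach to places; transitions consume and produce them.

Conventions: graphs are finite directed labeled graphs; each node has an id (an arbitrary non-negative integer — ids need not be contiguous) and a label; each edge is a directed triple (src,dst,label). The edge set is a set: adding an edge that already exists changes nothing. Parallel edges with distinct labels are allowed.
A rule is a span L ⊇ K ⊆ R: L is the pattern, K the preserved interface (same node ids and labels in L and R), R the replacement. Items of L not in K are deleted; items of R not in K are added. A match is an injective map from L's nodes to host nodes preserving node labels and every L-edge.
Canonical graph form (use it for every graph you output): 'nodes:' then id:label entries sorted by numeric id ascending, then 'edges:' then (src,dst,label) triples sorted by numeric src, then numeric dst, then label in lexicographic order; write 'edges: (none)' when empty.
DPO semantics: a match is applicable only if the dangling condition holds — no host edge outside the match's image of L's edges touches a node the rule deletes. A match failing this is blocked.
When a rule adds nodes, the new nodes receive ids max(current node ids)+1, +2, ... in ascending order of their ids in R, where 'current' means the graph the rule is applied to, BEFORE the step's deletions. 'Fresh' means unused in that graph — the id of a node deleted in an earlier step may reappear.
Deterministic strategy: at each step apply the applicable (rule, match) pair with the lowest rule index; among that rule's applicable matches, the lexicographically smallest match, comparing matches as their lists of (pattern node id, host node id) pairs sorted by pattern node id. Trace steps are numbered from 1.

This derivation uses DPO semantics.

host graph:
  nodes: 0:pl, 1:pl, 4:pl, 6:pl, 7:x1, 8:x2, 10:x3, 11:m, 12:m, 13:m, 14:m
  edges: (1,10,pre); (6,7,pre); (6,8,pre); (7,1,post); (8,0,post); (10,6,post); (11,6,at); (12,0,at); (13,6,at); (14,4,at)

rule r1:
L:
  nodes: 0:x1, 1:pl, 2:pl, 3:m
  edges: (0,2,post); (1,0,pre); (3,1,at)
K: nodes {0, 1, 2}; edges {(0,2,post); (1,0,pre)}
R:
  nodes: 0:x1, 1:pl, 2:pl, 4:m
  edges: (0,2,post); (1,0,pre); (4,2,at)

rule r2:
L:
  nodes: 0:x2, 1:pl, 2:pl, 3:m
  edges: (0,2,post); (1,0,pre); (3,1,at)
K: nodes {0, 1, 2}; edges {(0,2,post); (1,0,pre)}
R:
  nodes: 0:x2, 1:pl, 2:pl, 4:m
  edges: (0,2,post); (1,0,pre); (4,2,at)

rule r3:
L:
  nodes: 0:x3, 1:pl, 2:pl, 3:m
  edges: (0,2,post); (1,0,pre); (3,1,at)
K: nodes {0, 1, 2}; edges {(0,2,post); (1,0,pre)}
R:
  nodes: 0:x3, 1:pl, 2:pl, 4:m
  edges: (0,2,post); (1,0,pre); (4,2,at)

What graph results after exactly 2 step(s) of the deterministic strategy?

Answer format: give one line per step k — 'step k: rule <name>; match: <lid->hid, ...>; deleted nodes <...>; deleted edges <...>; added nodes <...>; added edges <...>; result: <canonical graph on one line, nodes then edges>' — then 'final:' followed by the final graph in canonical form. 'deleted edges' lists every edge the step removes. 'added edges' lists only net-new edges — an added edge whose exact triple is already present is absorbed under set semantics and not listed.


step 1: rule r1; match: 0->7, 1->6, 2->1, 3->11; deleted nodes 11; deleted edges (11,6,at); added nodes 15; added edges (15,1,at); result: nodes: 0:pl, 1:pl, 4:pl, 6:pl, 7:x1, 8:x2, 10:x3, 12:m, 13:m, 14:m, 15:m edges: (1,10,pre); (6,7,pre); (6,8,pre); (7,1,post); (8,0,post); (10,6,post); (12,0,at); (13,6,at); (14,4,at); (15,1,at)
step 2: rule r1; match: 0->7, 1->6, 2->1, 3->13; deleted nodes 13; deleted edges (13,6,at); added nodes 16; added edges (16,1,at); result: nodes: 0:pl, 1:pl, 4:pl, 6:pl, 7:x1, 8:x2, 10:x3, 12:m, 14:m, 15:m, 16:m edges: (1,10,pre); (6,7,pre); (6,8,pre); (7,1,post); (8,0,post); (10,6,post); (12,0,at); (14,4,at); (15,1,at); (16,1,at)
final:
nodes: 0:pl, 1:pl, 4:pl, 6:pl, 7:x1, 8:x2, 10:x3, 12:m, 14:m, 15:m, 16:m
edges: (1,10,pre); (6,7,pre); (6,8,pre); (7,1,post); (8,0,post); (10,6,post); (12,0,at); (14,4,at); (15,1,at); (16,1,at)


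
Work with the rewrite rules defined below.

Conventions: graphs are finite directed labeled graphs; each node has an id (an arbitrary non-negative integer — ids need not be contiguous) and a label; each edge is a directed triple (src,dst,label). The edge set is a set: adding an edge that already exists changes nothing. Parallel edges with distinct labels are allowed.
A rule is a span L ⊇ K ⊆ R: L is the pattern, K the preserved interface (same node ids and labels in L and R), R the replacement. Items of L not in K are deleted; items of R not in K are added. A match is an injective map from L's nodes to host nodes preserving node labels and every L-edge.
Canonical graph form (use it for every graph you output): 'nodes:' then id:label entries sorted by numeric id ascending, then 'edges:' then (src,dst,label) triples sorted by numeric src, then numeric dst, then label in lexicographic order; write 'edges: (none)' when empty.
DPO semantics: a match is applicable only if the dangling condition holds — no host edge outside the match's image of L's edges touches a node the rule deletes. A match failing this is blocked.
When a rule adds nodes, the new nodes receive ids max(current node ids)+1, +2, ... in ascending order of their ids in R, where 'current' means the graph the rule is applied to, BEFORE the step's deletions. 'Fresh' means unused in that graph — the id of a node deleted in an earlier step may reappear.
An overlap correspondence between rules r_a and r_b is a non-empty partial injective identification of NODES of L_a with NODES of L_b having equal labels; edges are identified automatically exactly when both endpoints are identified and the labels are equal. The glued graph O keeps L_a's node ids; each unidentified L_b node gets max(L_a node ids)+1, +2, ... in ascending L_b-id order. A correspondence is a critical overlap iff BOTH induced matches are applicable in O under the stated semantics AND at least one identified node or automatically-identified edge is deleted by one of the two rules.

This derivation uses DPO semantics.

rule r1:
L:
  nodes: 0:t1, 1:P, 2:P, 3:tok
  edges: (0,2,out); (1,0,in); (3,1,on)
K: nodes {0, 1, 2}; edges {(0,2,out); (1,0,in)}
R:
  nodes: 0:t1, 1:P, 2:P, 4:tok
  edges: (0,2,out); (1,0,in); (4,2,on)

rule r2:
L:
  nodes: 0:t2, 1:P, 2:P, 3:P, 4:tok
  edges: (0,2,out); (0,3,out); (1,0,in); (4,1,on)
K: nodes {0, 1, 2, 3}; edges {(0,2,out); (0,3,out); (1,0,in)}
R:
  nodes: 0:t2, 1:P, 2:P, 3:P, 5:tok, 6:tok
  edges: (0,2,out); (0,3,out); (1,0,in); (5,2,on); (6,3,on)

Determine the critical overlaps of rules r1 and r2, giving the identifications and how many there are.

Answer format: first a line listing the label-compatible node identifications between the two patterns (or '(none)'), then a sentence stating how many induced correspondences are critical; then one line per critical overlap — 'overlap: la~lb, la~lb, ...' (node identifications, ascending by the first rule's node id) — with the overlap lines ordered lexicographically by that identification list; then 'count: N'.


label-compatible node identifications between L(r1) and L(r2): 1~1, 1~2, 1~3, 2~1, 2~2, 2~3, 3~4
3 of the induced correspondences are critical overlaps of r1 and r2.
overlap: 1~1, 2~2, 3~4
overlap: 1~1, 2~3, 3~4
overlap: 1~1, 3~4
count: 3


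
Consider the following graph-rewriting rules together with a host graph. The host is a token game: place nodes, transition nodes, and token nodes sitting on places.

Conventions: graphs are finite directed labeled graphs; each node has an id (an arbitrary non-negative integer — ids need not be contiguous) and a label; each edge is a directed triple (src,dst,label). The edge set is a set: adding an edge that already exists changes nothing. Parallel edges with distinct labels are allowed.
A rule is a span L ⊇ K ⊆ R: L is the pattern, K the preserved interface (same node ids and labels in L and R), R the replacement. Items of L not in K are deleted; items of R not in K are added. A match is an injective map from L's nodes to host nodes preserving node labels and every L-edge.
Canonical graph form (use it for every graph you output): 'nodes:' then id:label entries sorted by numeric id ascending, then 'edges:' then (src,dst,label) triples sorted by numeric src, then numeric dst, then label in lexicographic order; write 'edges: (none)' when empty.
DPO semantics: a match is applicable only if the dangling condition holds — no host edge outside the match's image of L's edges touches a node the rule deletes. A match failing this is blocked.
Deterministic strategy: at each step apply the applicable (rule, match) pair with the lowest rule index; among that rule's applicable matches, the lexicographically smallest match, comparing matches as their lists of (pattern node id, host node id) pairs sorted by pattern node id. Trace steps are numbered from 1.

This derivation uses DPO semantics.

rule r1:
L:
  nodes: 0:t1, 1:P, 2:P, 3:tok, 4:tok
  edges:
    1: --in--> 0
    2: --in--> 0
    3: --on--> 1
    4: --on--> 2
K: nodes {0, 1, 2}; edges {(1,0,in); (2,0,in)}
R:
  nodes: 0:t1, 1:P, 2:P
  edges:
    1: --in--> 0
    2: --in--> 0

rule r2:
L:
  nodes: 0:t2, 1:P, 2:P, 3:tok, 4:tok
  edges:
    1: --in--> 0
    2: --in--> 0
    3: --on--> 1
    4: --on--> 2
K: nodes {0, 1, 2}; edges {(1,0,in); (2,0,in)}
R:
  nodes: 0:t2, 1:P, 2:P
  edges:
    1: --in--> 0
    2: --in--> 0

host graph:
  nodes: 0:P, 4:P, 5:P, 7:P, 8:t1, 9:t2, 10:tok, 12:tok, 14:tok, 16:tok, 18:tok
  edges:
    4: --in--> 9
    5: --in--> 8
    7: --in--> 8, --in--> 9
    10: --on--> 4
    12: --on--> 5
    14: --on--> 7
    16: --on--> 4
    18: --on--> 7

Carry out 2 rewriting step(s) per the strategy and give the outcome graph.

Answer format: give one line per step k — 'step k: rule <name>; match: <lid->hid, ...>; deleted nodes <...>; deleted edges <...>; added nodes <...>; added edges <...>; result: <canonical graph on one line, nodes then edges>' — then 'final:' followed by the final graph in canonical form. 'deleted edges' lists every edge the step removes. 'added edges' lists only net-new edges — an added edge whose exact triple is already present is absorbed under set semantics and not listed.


step 1: rule r1; match: 0->8, 1->5, 2->7, 3->12, 4->14; deleted nodes 12, 14; deleted edges (12,5,on); (14,7,on); added nodes (none); added edges (none); result: nodes: 0:P, 4:P, 5:P, 7:P, 8:t1, 9:t2, 10:tok, 16:tok, 18:tok edges: (4,9,in); (5,8,in); (7,8,in); (7,9,in); (10,4,on); (16,4,on); (18,7,on)
step 2: rule r2; match: 0->9, 1->4, 2->7, 3->10, 4->18; deleted nodes 10, 18; deleted edges (10,4,on); (18,7,on); added nodes (none); added edges (none); result: nodes: 0:P, 4:P, 5:P, 7:P, 8:t1, 9:t2, 16:tok edges: (4,9,in); (5,8,in); (7,8,in); (7,9,in); (16,4,on)
final:
nodes: 0:P, 4:P, 5:P, 7:P, 8:t1, 9:t2, 16:tok
edges: (4,9,in); (5,8,in); (7,8,in); (7,9,in); (16,4,on)


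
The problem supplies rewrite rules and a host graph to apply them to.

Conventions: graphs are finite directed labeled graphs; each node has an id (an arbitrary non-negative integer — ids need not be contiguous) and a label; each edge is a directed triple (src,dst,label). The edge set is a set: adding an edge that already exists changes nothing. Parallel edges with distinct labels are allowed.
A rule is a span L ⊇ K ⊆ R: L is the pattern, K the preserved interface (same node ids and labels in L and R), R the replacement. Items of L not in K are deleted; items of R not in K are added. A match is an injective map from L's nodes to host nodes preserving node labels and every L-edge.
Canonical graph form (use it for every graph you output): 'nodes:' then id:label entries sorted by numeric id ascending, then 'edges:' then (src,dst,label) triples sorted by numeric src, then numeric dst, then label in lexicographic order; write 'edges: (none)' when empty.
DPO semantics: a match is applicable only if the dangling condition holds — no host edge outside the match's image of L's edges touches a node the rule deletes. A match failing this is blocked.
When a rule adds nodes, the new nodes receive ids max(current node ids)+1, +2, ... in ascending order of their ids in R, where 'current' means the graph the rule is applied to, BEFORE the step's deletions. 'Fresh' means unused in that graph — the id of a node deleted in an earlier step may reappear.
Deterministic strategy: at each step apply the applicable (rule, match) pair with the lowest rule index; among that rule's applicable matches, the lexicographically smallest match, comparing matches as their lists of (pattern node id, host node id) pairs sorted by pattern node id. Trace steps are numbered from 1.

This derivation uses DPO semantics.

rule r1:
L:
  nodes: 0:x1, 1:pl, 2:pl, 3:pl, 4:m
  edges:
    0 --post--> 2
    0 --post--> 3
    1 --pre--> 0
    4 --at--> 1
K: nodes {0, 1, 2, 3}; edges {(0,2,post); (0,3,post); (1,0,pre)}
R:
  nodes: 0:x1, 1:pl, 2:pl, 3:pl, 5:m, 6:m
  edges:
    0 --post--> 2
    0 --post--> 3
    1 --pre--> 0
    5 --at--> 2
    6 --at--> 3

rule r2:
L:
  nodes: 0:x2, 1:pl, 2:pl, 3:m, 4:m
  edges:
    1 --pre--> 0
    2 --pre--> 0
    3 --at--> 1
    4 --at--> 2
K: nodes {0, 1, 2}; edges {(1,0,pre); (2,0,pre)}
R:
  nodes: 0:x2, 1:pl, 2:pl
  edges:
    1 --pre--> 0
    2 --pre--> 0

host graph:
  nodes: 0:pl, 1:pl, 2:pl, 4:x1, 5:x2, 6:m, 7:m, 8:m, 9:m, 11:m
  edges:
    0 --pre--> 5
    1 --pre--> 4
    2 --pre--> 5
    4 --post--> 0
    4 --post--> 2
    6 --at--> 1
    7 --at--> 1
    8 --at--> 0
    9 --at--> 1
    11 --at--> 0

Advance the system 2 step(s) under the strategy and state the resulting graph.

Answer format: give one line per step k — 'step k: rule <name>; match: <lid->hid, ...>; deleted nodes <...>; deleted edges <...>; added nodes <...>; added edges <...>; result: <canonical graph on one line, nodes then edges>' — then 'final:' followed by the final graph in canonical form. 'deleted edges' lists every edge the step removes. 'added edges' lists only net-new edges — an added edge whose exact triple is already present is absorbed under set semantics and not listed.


step 1: rule r1; match: 0->4, 1->1, 2->0, 3->2, 4->6; deleted nodes 6; deleted edges (6,1,at); added nodes 12, 13; added edges (12,0,at); (13,2,at); result: nodes: 0:pl, 1:pl, 2:pl, 4:x1, 5:x2, 7:m, 8:m, 9:m, 11:m, 12:m, 13:m edges: (0,5,pre); (1,4,pre); (2,5,pre); (4,0,post); (4,2,post); (7,1,at); (8,0,at); (9,1,at); (11,0,at); (12,0,at); (13,2,at)
step 2: rule r1; match: 0->4, 1->1, 2->0, 3->2, 4->7; deleted nodes 7; deleted edges (7,1,at); added nodes 14, 15; added edges (14,0,at); (15,2,at); result: nodes: 0:pl, 1:pl, 2:pl, 4:x1, 5:x2, 8:m, 9:m, 11:m, 12:m, 13:m, 14:m, 15:m edges: (0,5,pre); (1,4,pre); (2,5,pre); (4,0,post); (4,2,post); (8,0,at); (9,1,at); (11,0,at); (12,0,at); (13,2,at); (14,0,at); (15,2,at)
final:
nodes: 0:pl, 1:pl, 2:pl, 4:x1, 5:x2, 8:m, 9:m, 11:m, 12:m, 13:m, 14:m, 15:m
edges: (0,5,pre); (1,4,pre); (2,5,pre); (4,0,post); (4,2,post); (8,0,at); (9,1,at); (11,0,at); (12,0,at); (13,2,at); (14,0,at); (15,2,at)


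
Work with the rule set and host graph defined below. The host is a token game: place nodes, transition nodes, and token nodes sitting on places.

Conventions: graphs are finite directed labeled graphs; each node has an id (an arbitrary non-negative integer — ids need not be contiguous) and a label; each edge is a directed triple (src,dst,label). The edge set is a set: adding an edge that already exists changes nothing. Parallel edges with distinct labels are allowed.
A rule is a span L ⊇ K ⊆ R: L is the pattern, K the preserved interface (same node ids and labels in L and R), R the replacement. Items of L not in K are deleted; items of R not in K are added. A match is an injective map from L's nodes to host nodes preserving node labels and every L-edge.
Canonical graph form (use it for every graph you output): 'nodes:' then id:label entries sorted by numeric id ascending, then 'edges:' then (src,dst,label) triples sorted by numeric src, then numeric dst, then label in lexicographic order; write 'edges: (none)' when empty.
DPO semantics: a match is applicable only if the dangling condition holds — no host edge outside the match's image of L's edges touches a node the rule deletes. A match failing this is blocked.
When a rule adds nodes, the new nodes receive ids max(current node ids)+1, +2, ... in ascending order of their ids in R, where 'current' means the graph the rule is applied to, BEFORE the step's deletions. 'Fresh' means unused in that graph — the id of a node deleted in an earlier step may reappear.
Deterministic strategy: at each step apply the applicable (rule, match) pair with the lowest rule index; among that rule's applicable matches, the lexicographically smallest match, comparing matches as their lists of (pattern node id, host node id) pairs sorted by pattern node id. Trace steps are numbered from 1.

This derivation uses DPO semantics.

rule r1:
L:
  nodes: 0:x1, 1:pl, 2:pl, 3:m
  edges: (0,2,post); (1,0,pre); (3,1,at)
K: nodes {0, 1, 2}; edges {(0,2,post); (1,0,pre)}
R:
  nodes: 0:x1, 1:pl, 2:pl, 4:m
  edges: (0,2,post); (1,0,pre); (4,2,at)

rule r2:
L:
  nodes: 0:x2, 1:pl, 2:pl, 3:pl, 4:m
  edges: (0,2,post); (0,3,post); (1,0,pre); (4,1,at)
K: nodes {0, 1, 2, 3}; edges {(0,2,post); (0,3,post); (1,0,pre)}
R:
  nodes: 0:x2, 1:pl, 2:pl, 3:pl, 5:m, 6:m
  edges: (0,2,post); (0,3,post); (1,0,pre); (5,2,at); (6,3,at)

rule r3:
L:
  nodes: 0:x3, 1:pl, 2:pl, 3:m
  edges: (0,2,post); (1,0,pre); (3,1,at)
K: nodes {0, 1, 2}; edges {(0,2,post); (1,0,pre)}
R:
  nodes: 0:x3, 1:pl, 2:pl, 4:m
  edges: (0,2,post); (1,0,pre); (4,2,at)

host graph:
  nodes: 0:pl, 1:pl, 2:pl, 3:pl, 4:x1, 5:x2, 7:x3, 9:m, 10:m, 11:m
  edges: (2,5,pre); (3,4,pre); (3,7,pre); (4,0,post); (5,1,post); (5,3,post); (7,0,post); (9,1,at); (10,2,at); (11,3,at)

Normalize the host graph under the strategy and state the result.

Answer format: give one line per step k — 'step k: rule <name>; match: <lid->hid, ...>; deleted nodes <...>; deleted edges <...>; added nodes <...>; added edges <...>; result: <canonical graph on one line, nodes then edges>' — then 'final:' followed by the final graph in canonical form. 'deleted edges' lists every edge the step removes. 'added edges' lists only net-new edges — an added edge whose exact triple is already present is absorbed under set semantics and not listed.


step 1: rule r1; match: 0->4, 1->3, 2->0, 3->11; deleted nodes 11; deleted edges (11,3,at); added nodes 12; added edges (12,0,at); result: nodes: 0:pl, 1:pl, 2:pl, 3:pl, 4:x1, 5:x2, 7:x3, 9:m, 10:m, 12:m edges: (2,5,pre); (3,4,pre); (3,7,pre); (4,0,post); (5,1,post); (5,3,post); (7,0,post); (9,1,at); (10,2,at); (12,0,at)
step 2: rule r2; match: 0->5, 1->2, 2->1, 3->3, 4->10; deleted nodes 10; deleted edges (10,2,at); added nodes 13, 14; added edges (13,1,at); (14,3,at); result: nodes: 0:pl, 1:pl, 2:pl, 3:pl, 4:x1, 5:x2, 7:x3, 9:m, 12:m, 13:m, 14:m edges: (2,5,pre); (3,4,pre); (3,7,pre); (4,0,post); (5,1,post); (5,3,post); (7,0,post); (9,1,at); (12,0,at); (13,1,at); (14,3,at)
step 3: rule r1; match: 0->4, 1->3, 2->0, 3->14; deleted nodes 14; deleted edges (14,3,at); added nodes 15; added edges (15,0,at); result: nodes: 0:pl, 1:pl, 2:pl, 3:pl, 4:x1, 5:x2, 7:x3, 9:m, 12:m, 13:m, 15:m edges: (2,5,pre); (3,4,pre); (3,7,pre); (4,0,post); (5,1,post); (5,3,post); (7,0,post); (9,1,at); (12,0,at); (13,1,at); (15,0,at)
final:
nodes: 0:pl, 1:pl, 2:pl, 3:pl, 4:x1, 5:x2, 7:x3, 9:m, 12:m, 13:m, 15:m
edges: (2,5,pre); (3,4,pre); (3,7,pre); (4,0,post); (5,1,post); (5,3,post); (7,0,post); (9,1,at); (12,0,at); (13,1,at); (15,0,at)


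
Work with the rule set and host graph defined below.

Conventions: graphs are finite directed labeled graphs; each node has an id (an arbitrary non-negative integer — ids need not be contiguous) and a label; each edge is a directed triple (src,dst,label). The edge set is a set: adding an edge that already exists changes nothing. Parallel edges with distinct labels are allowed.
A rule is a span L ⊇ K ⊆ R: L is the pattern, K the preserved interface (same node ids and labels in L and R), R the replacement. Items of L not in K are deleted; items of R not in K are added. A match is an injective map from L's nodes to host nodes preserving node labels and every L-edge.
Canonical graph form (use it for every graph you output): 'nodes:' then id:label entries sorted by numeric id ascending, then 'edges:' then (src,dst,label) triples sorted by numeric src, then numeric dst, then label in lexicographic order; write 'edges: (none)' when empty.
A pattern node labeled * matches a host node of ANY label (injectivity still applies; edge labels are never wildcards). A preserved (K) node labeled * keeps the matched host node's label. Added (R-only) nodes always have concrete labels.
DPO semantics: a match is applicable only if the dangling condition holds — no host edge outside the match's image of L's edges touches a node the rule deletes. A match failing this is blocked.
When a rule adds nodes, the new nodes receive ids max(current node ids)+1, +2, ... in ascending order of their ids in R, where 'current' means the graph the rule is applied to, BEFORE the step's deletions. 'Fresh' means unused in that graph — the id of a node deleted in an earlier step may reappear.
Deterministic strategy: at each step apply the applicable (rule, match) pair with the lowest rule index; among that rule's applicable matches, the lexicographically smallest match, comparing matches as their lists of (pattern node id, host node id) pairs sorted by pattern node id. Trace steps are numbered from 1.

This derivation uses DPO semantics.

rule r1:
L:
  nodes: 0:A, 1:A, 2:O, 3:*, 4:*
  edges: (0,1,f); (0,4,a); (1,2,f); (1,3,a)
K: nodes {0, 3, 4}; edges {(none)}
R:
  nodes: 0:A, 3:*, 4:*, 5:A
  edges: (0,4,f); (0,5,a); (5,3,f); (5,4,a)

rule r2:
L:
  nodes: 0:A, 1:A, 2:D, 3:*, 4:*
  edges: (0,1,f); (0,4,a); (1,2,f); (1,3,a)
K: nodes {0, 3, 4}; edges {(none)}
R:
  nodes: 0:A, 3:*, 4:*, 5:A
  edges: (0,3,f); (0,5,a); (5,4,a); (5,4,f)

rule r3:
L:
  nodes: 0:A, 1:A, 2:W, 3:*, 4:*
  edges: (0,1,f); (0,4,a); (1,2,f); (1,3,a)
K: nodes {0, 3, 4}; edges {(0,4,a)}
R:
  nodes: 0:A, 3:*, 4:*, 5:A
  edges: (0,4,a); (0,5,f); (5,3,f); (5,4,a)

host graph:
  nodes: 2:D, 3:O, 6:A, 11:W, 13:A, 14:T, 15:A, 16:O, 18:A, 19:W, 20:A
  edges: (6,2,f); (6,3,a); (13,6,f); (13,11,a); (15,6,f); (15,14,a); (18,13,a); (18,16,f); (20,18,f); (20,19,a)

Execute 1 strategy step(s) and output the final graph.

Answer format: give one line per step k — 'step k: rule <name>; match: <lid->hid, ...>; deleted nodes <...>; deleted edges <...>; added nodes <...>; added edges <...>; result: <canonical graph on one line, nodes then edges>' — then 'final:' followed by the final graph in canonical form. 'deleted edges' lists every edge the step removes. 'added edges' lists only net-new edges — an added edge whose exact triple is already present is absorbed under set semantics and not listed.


step 1: rule r1; match: 0->20, 1->18, 2->16, 3->13, 4->19; deleted nodes 16, 18; deleted edges (18,13,a); (18,16,f); (20,18,f); (20,19,a); added nodes 21; added edges (20,19,f); (20,21,a); (21,13,f); (21,19,a); result: nodes: 2:D, 3:O, 6:A, 11:W, 13:A, 14:T, 15:A, 19:W, 20:A, 21:A edges: (6,2,f); (6,3,a); (13,6,f); (13,11,a); (15,6,f); (15,14,a); (20,19,f); (20,21,a); (21,13,f); (21,19,a)
final:
nodes: 2:D, 3:O, 6:A, 11:W, 13:A, 14:T, 15:A, 19:W, 20:A, 21:A
edges: (6,2,f); (6,3,a); (13,6,f); (13,11,a); (15,6,f); (15,14,a); (20,19,f); (20,21,a); (21,13,f); (21,19,a)


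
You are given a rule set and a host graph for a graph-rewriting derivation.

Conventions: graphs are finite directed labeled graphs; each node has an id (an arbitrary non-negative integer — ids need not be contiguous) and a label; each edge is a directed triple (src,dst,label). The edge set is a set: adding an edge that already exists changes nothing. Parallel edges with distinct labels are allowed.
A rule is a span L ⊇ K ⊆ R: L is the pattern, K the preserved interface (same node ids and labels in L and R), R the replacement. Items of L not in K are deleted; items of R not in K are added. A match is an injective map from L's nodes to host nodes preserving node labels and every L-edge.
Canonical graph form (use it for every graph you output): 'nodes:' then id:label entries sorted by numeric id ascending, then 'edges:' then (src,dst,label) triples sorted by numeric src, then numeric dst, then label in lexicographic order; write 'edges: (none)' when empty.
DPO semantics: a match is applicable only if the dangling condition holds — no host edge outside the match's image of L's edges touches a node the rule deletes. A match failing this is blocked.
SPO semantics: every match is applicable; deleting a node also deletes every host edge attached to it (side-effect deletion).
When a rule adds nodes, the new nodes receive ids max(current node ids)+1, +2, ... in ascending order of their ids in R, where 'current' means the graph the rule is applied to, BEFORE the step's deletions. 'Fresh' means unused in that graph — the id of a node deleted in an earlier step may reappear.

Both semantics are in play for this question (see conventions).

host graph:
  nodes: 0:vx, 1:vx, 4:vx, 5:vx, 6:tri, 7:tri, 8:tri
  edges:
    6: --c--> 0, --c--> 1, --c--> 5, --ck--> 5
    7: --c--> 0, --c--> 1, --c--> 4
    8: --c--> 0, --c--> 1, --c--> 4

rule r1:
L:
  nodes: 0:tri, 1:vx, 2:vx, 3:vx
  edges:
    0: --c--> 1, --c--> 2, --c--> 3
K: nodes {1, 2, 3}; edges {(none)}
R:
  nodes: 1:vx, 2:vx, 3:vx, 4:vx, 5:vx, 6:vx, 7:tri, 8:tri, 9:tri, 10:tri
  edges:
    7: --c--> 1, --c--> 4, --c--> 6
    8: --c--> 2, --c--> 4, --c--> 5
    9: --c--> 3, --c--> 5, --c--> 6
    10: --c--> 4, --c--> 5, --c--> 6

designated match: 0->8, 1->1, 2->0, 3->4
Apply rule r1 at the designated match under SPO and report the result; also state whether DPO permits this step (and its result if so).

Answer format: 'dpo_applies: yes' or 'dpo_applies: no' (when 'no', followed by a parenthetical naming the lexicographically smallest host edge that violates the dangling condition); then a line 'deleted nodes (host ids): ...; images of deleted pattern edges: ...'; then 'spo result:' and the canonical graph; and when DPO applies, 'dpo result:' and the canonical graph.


dpo_applies: yes
deleted nodes (host ids): 8; images of deleted pattern edges: (8,0,c); (8,1,c); (8,4,c)
spo result:
nodes: 0:vx, 1:vx, 4:vx, 5:vx, 6:tri, 7:tri, 9:vx, 10:vx, 11:vx, 12:tri, 13:tri, 14:tri, 15:tri
edges: (6,0,c); (6,1,c); (6,5,c); (6,5,ck); (7,0,c); (7,1,c); (7,4,c); (12,1,c); (12,9,c); (12,11,c); (13,0,c); (13,9,c); (13,10,c); (14,4,c); (14,10,c); (14,11,c); (15,9,c); (15,10,c); (15,11,c)
dpo result:
nodes: 0:vx, 1:vx, 4:vx, 5:vx, 6:tri, 7:tri, 9:vx, 10:vx, 11:vx, 12:tri, 13:tri, 14:tri, 15:tri
edges: (6,0,c); (6,1,c); (6,5,c); (6,5,ck); (7,0,c); (7,1,c); (7,4,c); (12,1,c); (12,9,c); (12,11,c); (13,0,c); (13,9,c); (13,10,c); (14,4,c); (14,10,c); (14,11,c); (15,9,c); (15,10,c); (15,11,c)


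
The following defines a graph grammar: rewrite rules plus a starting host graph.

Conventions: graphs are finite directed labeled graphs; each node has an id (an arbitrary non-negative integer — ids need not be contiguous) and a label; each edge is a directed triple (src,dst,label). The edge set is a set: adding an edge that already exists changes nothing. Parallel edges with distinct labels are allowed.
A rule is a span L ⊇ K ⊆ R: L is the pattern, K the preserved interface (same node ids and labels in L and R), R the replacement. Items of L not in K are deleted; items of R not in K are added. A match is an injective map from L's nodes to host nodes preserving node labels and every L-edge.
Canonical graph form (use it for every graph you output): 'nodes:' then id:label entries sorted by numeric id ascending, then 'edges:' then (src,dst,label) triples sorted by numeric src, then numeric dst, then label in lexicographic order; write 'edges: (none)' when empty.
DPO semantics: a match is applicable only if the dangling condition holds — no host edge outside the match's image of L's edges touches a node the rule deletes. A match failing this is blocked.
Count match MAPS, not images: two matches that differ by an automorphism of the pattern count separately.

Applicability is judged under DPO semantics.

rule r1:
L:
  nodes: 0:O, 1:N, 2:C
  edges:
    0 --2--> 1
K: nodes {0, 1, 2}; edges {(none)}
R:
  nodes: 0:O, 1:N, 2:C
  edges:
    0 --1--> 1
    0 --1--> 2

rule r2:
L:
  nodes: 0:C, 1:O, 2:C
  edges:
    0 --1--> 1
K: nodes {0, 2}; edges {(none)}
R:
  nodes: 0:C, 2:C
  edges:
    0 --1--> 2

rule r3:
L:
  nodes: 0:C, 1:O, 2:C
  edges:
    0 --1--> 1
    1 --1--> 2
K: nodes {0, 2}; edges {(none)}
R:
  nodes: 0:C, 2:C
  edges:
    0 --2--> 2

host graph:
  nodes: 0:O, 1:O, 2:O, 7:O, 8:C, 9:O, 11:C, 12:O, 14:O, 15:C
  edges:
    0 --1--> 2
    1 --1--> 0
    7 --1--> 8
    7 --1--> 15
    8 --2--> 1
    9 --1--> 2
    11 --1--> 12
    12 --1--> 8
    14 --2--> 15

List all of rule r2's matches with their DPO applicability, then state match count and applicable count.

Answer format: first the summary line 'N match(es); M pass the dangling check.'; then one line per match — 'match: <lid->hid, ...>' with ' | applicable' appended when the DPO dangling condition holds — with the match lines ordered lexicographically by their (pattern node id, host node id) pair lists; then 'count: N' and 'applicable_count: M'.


2 match(es); 0 pass the dangling check.
match: 0->11, 1->12, 2->8
match: 0->11, 1->12, 2->15
count: 2
applicable_count: 0


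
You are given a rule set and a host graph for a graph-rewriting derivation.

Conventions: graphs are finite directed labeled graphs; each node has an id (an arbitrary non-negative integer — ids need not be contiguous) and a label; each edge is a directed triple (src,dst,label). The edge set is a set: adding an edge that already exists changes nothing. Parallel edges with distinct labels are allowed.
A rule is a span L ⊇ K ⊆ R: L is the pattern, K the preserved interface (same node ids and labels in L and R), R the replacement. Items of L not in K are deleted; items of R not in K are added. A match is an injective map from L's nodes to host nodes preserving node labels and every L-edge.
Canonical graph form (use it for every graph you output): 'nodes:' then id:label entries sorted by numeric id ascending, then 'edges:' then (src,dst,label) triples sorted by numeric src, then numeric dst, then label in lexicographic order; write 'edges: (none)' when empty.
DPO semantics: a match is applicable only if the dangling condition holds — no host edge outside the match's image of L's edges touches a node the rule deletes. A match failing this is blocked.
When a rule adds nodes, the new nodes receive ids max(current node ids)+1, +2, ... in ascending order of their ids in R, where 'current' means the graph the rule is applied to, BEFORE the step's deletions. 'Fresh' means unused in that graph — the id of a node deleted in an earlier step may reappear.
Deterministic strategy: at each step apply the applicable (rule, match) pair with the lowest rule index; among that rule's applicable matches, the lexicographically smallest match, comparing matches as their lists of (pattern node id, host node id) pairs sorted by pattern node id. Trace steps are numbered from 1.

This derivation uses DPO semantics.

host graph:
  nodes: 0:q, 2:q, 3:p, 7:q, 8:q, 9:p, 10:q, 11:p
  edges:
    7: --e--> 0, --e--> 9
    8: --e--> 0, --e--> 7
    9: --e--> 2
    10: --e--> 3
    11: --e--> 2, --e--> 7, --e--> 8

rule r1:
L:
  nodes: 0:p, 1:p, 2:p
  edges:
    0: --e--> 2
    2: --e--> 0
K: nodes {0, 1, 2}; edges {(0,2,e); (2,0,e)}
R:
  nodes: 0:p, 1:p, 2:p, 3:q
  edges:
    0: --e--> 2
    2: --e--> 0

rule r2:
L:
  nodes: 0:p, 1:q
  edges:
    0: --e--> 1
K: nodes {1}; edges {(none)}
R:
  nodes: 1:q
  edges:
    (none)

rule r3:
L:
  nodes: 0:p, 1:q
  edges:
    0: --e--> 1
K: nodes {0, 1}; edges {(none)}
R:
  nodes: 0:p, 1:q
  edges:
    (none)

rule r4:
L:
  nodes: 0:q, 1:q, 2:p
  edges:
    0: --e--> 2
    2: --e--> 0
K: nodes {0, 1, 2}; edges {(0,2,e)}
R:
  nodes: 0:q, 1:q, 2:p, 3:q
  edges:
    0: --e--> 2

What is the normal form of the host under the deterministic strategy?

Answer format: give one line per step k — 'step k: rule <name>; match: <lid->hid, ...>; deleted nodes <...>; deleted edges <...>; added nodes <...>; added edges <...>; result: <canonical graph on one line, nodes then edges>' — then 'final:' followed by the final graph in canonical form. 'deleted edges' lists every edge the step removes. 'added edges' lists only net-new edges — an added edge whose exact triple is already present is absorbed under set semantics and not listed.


step 1: rule r3; match: 0->9, 1->2; deleted nodes (none); deleted edges (9,2,e); added nodes (none); added edges (none); result: nodes: 0:q, 2:q, 3:p, 7:q, 8:q, 9:p, 10:q, 11:p edges: (7,0,e); (7,9,e); (8,0,e); (8,7,e); (10,3,e); (11,2,e); (11,7,e); (11,8,e)
step 2: rule r3; match: 0->11, 1->2; deleted nodes (none); deleted edges (11,2,e); added nodes (none); added edges (none); result: nodes: 0:q, 2:q, 3:p, 7:q, 8:q, 9:p, 10:q, 11:p edges: (7,0,e); (7,9,e); (8,0,e); (8,7,e); (10,3,e); (11,7,e); (11,8,e)
step 3: rule r3; match: 0->11, 1->7; deleted nodes (none); deleted edges (11,7,e); added nodes (none); added edges (none); result: nodes: 0:q, 2:q, 3:p, 7:q, 8:q, 9:p, 10:q, 11:p edges: (7,0,e); (7,9,e); (8,0,e); (8,7,e); (10,3,e); (11,8,e)
step 4: rule r2; match: 0->11, 1->8; deleted nodes 11; deleted edges (11,8,e); added nodes (none); added edges (none); result: nodes: 0:q, 2:q, 3:p, 7:q, 8:q, 9:p, 10:q edges: (7,0,e); (7,9,e); (8,0,e); (8,7,e); (10,3,e)
final:
nodes: 0:q, 2:q, 3:p, 7:q, 8:q, 9:p, 10:q
edges: (7,0,e); (7,9,e); (8,0,e); (8,7,e); (10,3,e)
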